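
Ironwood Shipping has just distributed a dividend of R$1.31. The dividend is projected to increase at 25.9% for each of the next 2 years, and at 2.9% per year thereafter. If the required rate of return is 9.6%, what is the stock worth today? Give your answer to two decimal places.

Two-stage DDM. Project D₁…D_2 at 0.259, terminal growth 0.029, discount at r = 0.096.
D_1 = 1.6493
D_2 = 2.0765
Terminal value at t=2: TV = D_3/(r−g) = 2.1367/(0.096−0.029) = 31.8906
P₀ = 1.6493/(1+0.096)^1 + 2.0765/(1+0.096)^2 + 31.8906/(1+0.096)^2 = 29.7821

R$29.78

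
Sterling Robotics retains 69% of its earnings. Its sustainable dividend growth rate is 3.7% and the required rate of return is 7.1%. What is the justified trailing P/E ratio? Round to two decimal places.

9.46

Payout ratio b = 1 − 0.69 = 0.31.
Justified trailing P/E = b(1+g)/(r−g) = 0.31×(1+0.037)/(0.071−0.037) = 9.4550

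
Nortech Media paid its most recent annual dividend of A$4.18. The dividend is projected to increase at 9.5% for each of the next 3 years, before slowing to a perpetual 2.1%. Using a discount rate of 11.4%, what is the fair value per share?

Two-stage DDM. Project D₁…D_3 at 0.095, terminal growth 0.021, discount at r = 0.114.
D_1 = 4.5771
D_2 = 5.0119
D_3 = 5.4881
Terminal value at t=3: TV = D_4/(r−g) = 5.6033/(0.114−0.021) = 60.2506
P₀ = 4.5771/(1+0.114)^1 + 5.0119/(1+0.114)^2 + 5.4881/(1+0.114)^3 + 60.2506/(1+0.114)^3 = 55.6990

A$55.70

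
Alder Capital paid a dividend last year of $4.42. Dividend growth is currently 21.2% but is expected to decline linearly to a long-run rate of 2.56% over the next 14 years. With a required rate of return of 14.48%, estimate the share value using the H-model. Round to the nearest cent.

$86.41

H-model: P₀ = D₀[(1+g_L) + H(g_S−g_L)]/(r−g_L), with H = 14/2 = 7.
P₀ = 4.42 × [(1+0.0256) + 7×(0.212−0.0256)] / (0.1448−0.0256)
   = 4.42 × 2.3304 / 0.1192 = 86.4125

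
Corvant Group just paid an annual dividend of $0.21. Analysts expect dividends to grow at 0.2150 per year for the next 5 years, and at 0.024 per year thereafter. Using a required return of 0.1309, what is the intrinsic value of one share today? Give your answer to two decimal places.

$4.19

Two-stage DDM. Project D₁…D_5 at 0.215, terminal growth 0.024, discount at r = 0.1309.
D_1 = 0.2551
D_2 = 0.3100
D_3 = 0.3767
D_4 = 0.4576
D_5 = 0.5560
Terminal value at t=5: TV = D_6/(r−g) = 0.5694/(0.1309−0.024) = 5.3263
P₀ = 0.2551/(1+0.1309)^1 + 0.3100/(1+0.1309)^2 + 0.3767/(1+0.1309)^3 + 0.4576/(1+0.1309)^4 + 0.5560/(1+0.1309)^5 + 5.3263/(1+0.1309)^5 = 4.1882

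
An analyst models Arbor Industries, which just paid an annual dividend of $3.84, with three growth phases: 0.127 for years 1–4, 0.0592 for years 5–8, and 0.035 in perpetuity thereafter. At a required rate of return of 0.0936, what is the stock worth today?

$99.89

Three-stage DDM. Project D₁…D_8; terminal Gordon value at t=8 with g = 0.035; discount at r = 0.0936.
D_1 = 4.3277
D_2 = 4.8773
D_3 = 5.4967
D_4 = 6.1948
D_5 = 6.5615
D_6 = 6.9500
D_7 = 7.3614
D_8 = 7.7972
TV_8 = 8.0701/(0.0936−0.035) = 137.7151
P₀ = Σ Dₜ/(1+r)ᵗ + TV_8/(1+r)^8 = 99.8884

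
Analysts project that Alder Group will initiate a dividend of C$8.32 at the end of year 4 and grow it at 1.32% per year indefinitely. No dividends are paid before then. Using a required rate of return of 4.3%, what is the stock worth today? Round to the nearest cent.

C$246.07

Deferred-dividend DDM. At t=3 the remaining stream is a growing perpetuity with first payment D_4 = 8.32.
V_3 = D_4/(r−g) = 8.32/(0.043−0.0132) = 279.1946
P₀ = V_3/(1+r)^3 = 279.1946/(1+0.043)^3 = 246.0674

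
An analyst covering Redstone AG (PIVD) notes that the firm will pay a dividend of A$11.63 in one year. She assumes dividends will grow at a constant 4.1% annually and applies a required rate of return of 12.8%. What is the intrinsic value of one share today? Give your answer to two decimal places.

A$133.68

Gordon growth model: P₀ = D₁/(r − g), with D₁ = 11.63 given directly.
P₀ = 11.6300 / (0.128 − 0.041) = 11.6300 / 0.087 = 133.6782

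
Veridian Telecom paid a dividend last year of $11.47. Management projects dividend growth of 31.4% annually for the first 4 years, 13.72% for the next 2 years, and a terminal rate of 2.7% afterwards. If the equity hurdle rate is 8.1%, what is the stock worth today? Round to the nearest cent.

Three-stage DDM. Project D₁…D_6; terminal Gordon value at t=6 with g = 0.027; discount at r = 0.081.
D_1 = 15.0716
D_2 = 19.8041
D_3 = 26.0225
D_4 = 34.1936
D_5 = 38.8850
D_6 = 44.2200
TV_6 = 45.4139/(0.081−0.027) = 840.9986
P₀ = Σ Dₜ/(1+r)ᵗ + TV_6/(1+r)^6 = 657.6214

$657.62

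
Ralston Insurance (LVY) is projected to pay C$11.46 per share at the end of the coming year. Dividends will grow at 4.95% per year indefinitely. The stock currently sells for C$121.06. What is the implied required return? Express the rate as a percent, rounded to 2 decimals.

Rearranging the constant-growth DDM: r = D₁/P₀ + g.
r = 11.4600 / 121.06 + 0.0495 = 0.09466 + 0.0495 = 0.14416

14.42%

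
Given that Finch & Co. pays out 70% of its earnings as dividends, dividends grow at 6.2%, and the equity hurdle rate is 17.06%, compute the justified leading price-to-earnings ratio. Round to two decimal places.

Justified leading P/E = b/(r−g) = 0.70/(0.1706−0.062) = 6.4457

6.45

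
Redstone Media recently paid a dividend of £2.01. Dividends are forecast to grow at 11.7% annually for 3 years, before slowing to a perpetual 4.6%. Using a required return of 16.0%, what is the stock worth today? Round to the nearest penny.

£22.06

Two-stage DDM. Project D₁…D_3 at 0.117, terminal growth 0.046, discount at r = 0.16.
D_1 = 2.2452
D_2 = 2.5079
D_3 = 2.8013
Terminal value at t=3: TV = D_4/(r−g) = 2.9301/(0.16−0.046) = 25.7029
P₀ = 2.2452/(1+0.16)^1 + 2.5079/(1+0.16)^2 + 2.8013/(1+0.16)^3 + 25.7029/(1+0.16)^3 = 22.0607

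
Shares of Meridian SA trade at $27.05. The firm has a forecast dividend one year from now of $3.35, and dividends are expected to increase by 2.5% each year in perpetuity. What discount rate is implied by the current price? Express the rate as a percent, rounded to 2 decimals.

14.88%

Rearranging the constant-growth DDM: r = D₁/P₀ + g.
r = 3.3500 / 27.05 + 0.025 = 0.12384 + 0.025 = 0.14884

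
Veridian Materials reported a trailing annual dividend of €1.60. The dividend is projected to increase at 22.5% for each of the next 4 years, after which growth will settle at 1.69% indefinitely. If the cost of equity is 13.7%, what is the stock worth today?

Two-stage DDM. Project D₁…D_4 at 0.225, terminal growth 0.0169, discount at r = 0.137.
D_1 = 1.9600
D_2 = 2.4010
D_3 = 2.9412
D_4 = 3.6030
Terminal value at t=4: TV = D_5/(r−g) = 3.6639/(0.137−0.0169) = 30.5070
P₀ = 1.9600/(1+0.137)^1 + 2.4010/(1+0.137)^2 + 2.9412/(1+0.137)^3 + 3.6030/(1+0.137)^4 + 30.5070/(1+0.137)^4 = 25.9919

€25.99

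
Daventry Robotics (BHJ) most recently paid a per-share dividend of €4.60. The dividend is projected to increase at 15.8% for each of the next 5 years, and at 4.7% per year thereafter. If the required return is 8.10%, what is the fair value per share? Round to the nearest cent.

Two-stage DDM. Project D₁…D_5 at 0.158, terminal growth 0.047, discount at r = 0.081.
D_1 = 5.3268
D_2 = 6.1684
D_3 = 7.1430
D_4 = 8.2716
D_5 = 9.5786
Terminal value at t=5: TV = D_6/(r−g) = 10.0288/(0.081−0.047) = 294.9636
P₀ = 5.3268/(1+0.081)^1 + 6.1684/(1+0.081)^2 + 7.1430/(1+0.081)^3 + 8.2716/(1+0.081)^4 + 9.5786/(1+0.081)^5 + 294.9636/(1+0.081)^5 = 228.2278

€228.23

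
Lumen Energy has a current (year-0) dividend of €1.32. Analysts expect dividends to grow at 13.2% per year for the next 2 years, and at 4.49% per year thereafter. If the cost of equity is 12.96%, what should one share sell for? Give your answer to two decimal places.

Two-stage DDM. Project D₁…D_2 at 0.132, terminal growth 0.0449, discount at r = 0.1296.
D_1 = 1.4942
D_2 = 1.6915
Terminal value at t=2: TV = D_3/(r−g) = 1.7674/(0.1296−0.0449) = 20.8669
P₀ = 1.4942/(1+0.1296)^1 + 1.6915/(1+0.1296)^2 + 20.8669/(1+0.1296)^2 = 19.0018

€19.00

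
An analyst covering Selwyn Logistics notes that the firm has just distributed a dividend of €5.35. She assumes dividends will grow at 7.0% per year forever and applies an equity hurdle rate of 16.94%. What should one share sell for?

Gordon growth model: P₀ = D₁/(r − g). D₁ = 5.35 × (1 + 0.07) = 5.7245.
P₀ = 5.7245 / (0.1694 − 0.07) = 5.7245 / 0.0994 = 57.5905

€57.59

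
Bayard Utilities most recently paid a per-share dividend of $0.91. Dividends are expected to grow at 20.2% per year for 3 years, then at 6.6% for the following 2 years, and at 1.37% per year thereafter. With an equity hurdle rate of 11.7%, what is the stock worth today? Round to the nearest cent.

Three-stage DDM. Project D₁…D_5; terminal Gordon value at t=5 with g = 0.0137; discount at r = 0.117.
D_1 = 1.0938
D_2 = 1.3148
D_3 = 1.5804
D_4 = 1.6847
D_5 = 1.7958
TV_5 = 1.8204/(0.117−0.0137) = 17.6229
P₀ = Σ Dₜ/(1+r)ᵗ + TV_5/(1+r)^5 = 15.4167

$15.42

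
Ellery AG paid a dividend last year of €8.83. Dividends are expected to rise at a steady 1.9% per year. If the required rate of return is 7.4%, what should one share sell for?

Gordon growth model: P₀ = D₁/(r − g). D₁ = 8.83 × (1 + 0.019) = 8.9978.
P₀ = 8.9978 / (0.074 − 0.019) = 8.9978 / 0.055 = 163.5958

€163.60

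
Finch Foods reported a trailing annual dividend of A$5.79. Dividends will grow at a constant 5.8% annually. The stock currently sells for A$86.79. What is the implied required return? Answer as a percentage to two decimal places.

Rearranging the constant-growth DDM: r = D₁/P₀ + g.
D₁ = 5.79 × (1 + 0.058) = 6.1258.
r = 6.1258 / 86.79 + 0.058 = 0.07058 + 0.058 = 0.12858

12.86%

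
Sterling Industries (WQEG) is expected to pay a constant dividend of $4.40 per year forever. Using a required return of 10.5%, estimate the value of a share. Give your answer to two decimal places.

$41.90

Zero-growth DDM (perpetuity): P₀ = D/r = 4.40 / 0.105 = 41.9048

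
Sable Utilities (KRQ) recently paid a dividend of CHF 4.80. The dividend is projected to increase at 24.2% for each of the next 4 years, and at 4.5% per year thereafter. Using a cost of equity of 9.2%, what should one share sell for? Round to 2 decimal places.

Two-stage DDM. Project D₁…D_4 at 0.242, terminal growth 0.045, discount at r = 0.092.
D_1 = 5.9616
D_2 = 7.4043
D_3 = 9.1961
D_4 = 11.4216
Terminal value at t=4: TV = D_5/(r−g) = 11.9356/(0.092−0.045) = 253.9487
P₀ = 5.9616/(1+0.092)^1 + 7.4043/(1+0.092)^2 + 9.1961/(1+0.092)^3 + 11.4216/(1+0.092)^4 + 253.9487/(1+0.092)^4 = 205.3523

CHF 205.35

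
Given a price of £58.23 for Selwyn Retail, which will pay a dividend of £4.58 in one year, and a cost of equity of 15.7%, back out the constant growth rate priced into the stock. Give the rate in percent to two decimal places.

From P₀ = D₁/(r − g), the implied growth is g = r − D₁/P₀.
g = 0.157 − 4.58/58.23 = 0.157 − 0.07865 = 0.07835

7.83%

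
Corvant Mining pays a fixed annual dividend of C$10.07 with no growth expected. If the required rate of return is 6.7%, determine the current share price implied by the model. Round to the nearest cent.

C$150.30

Zero-growth DDM (perpetuity): P₀ = D/r = 10.07 / 0.067 = 150.2985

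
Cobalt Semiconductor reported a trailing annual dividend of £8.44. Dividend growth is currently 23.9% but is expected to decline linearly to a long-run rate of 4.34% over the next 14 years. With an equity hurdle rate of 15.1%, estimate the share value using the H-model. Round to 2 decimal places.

£189.24

H-model: P₀ = D₀[(1+g_L) + H(g_S−g_L)]/(r−g_L), with H = 14/2 = 7.
P₀ = 8.44 × [(1+0.0434) + 7×(0.239−0.0434)] / (0.151−0.0434)
   = 8.44 × 2.4126 / 0.1076 = 189.2411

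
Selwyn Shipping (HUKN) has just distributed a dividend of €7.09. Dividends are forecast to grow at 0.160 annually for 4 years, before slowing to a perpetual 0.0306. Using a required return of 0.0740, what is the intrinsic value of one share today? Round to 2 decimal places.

Two-stage DDM. Project D₁…D_4 at 0.16, terminal growth 0.0306, discount at r = 0.074.
D_1 = 8.2244
D_2 = 9.5403
D_3 = 11.0668
D_4 = 12.8374
Terminal value at t=4: TV = D_5/(r−g) = 13.2303/(0.074−0.0306) = 304.8447
P₀ = 8.2244/(1+0.074)^1 + 9.5403/(1+0.074)^2 + 11.0668/(1+0.074)^3 + 12.8374/(1+0.074)^4 + 304.8447/(1+0.074)^4 = 263.6296

€263.63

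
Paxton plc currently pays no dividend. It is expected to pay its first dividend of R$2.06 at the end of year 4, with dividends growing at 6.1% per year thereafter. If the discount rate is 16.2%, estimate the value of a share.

R$13.00

Deferred-dividend DDM. At t=3 the remaining stream is a growing perpetuity with first payment D_4 = 2.06.
V_3 = D_4/(r−g) = 2.06/(0.162−0.061) = 20.3960
P₀ = V_3/(1+r)^3 = 20.3960/(1+0.162)^3 = 12.9995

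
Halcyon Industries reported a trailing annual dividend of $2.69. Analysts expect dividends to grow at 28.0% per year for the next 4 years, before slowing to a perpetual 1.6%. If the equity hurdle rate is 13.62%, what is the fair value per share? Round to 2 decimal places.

$51.25

Two-stage DDM. Project D₁…D_4 at 0.28, terminal growth 0.016, discount at r = 0.1362.
D_1 = 3.4432
D_2 = 4.4073
D_3 = 5.6413
D_4 = 7.2209
Terminal value at t=4: TV = D_5/(r−g) = 7.3364/(0.1362−0.016) = 61.0353
P₀ = 3.4432/(1+0.1362)^1 + 4.4073/(1+0.1362)^2 + 5.6413/(1+0.1362)^3 + 7.2209/(1+0.1362)^4 + 61.0353/(1+0.1362)^4 = 51.2471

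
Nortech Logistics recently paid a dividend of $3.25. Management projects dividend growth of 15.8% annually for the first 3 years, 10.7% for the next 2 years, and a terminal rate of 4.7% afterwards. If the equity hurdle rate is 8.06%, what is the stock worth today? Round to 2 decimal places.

$150.30

Three-stage DDM. Project D₁…D_5; terminal Gordon value at t=5 with g = 0.047; discount at r = 0.0806.
D_1 = 3.7635
D_2 = 4.3581
D_3 = 5.0467
D_4 = 5.5867
D_5 = 6.1845
TV_5 = 6.4752/(0.0806−0.047) = 192.7133
P₀ = Σ Dₜ/(1+r)ᵗ + TV_5/(1+r)^5 = 150.3030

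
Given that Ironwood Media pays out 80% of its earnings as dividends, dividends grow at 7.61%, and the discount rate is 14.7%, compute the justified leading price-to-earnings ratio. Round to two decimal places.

Justified leading P/E = b/(r−g) = 0.80/(0.147−0.0761) = 11.2835

11.28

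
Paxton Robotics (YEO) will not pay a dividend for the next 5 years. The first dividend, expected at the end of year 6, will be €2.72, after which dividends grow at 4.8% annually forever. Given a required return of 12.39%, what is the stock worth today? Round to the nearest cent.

Deferred-dividend DDM. At t=5 the remaining stream is a growing perpetuity with first payment D_6 = 2.72.
V_5 = D_6/(r−g) = 2.72/(0.1239−0.048) = 35.8366
P₀ = V_5/(1+r)^5 = 35.8366/(1+0.1239)^5 = 19.9843

€19.98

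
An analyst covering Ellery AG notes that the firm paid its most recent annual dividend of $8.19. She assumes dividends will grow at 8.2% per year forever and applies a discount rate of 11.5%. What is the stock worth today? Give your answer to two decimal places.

Gordon growth model: P₀ = D₁/(r − g). D₁ = 8.19 × (1 + 0.082) = 8.8616.
P₀ = 8.8616 / (0.115 − 0.082) = 8.8616 / 0.033 = 268.5327

$268.53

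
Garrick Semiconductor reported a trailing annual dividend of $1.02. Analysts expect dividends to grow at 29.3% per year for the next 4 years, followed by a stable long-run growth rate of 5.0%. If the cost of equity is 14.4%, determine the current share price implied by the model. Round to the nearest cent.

Two-stage DDM. Project D₁…D_4 at 0.293, terminal growth 0.05, discount at r = 0.144.
D_1 = 1.3189
D_2 = 1.7053
D_3 = 2.2049
D_4 = 2.8510
Terminal value at t=4: TV = D_5/(r−g) = 2.9935/(0.144−0.05) = 31.8461
P₀ = 1.3189/(1+0.144)^1 + 1.7053/(1+0.144)^2 + 2.2049/(1+0.144)^3 + 2.8510/(1+0.144)^4 + 31.8461/(1+0.144)^4 = 24.1862

$24.19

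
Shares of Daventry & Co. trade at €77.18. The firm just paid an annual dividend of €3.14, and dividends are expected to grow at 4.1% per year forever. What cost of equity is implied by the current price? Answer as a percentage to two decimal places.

8.34%

Rearranging the constant-growth DDM: r = D₁/P₀ + g.
D₁ = 3.14 × (1 + 0.041) = 3.2687.
r = 3.2687 / 77.18 + 0.041 = 0.04235 + 0.041 = 0.08335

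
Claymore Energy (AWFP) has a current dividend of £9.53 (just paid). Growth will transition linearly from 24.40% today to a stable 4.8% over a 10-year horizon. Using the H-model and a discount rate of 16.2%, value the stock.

£169.53

H-model: P₀ = D₀[(1+g_L) + H(g_S−g_L)]/(r−g_L), with H = 10/2 = 5.
P₀ = 9.53 × [(1+0.048) + 5×(0.244−0.048)] / (0.162−0.048)
   = 9.53 × 2.0280 / 0.114 = 169.5337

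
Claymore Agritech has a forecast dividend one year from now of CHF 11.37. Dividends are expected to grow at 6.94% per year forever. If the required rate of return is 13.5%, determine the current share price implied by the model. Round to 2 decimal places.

Gordon growth model: P₀ = D₁/(r − g), with D₁ = 11.37 given directly.
P₀ = 11.3700 / (0.135 − 0.0694) = 11.3700 / 0.0656 = 173.3232

CHF 173.32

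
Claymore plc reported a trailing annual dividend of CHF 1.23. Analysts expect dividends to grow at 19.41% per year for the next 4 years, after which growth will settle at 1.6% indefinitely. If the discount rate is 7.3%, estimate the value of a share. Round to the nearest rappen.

CHF 40.10

Two-stage DDM. Project D₁…D_4 at 0.1941, terminal growth 0.016, discount at r = 0.073.
D_1 = 1.4687
D_2 = 1.7538
D_3 = 2.0942
D_4 = 2.5007
Terminal value at t=4: TV = D_5/(r−g) = 2.5407/(0.073−0.016) = 44.5745
P₀ = 1.4687/(1+0.073)^1 + 1.7538/(1+0.073)^2 + 2.0942/(1+0.073)^3 + 2.5007/(1+0.073)^4 + 44.5745/(1+0.073)^4 = 40.1009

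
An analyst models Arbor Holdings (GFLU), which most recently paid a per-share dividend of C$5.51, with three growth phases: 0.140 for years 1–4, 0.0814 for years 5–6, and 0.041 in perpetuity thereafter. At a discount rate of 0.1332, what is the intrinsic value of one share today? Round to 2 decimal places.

C$90.92

Three-stage DDM. Project D₁…D_6; terminal Gordon value at t=6 with g = 0.041; discount at r = 0.1332.
D_1 = 6.2814
D_2 = 7.1608
D_3 = 8.1633
D_4 = 9.3062
D_5 = 10.0637
D_6 = 10.8829
TV_6 = 11.3291/(0.1332−0.041) = 122.8750
P₀ = Σ Dₜ/(1+r)ᵗ + TV_6/(1+r)^6 = 90.9236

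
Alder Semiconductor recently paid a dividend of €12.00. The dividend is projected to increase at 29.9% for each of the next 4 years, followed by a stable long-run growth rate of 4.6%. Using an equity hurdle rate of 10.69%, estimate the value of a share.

€463.69

Two-stage DDM. Project D₁…D_4 at 0.299, terminal growth 0.046, discount at r = 0.1069.
D_1 = 15.5880
D_2 = 20.2488
D_3 = 26.3032
D_4 = 34.1679
Terminal value at t=4: TV = D_5/(r−g) = 35.7396/(0.1069−0.046) = 586.8569
P₀ = 15.5880/(1+0.1069)^1 + 20.2488/(1+0.1069)^2 + 26.3032/(1+0.1069)^3 + 34.1679/(1+0.1069)^4 + 586.8569/(1+0.1069)^4 = 463.6942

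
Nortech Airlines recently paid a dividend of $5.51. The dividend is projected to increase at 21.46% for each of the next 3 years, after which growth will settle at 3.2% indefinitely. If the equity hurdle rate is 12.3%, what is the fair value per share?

Two-stage DDM. Project D₁…D_3 at 0.2146, terminal growth 0.032, discount at r = 0.123.
D_1 = 6.6924
D_2 = 8.1286
D_3 = 9.8731
Terminal value at t=3: TV = D_4/(r−g) = 10.1890/(0.123−0.032) = 111.9669
P₀ = 6.6924/(1+0.123)^1 + 8.1286/(1+0.123)^2 + 9.8731/(1+0.123)^3 + 111.9669/(1+0.123)^3 = 98.4351

$98.44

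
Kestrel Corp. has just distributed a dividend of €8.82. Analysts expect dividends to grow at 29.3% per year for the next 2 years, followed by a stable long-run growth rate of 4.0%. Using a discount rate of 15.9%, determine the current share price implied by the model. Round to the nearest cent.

€116.75

Two-stage DDM. Project D₁…D_2 at 0.293, terminal growth 0.04, discount at r = 0.159.
D_1 = 11.4043
D_2 = 14.7457
Terminal value at t=2: TV = D_3/(r−g) = 15.3355/(0.159−0.04) = 128.8701
P₀ = 11.4043/(1+0.159)^1 + 14.7457/(1+0.159)^2 + 128.8701/(1+0.159)^2 = 116.7539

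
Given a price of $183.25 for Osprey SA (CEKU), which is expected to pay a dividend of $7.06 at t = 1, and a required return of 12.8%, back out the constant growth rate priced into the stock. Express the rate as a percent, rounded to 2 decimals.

From P₀ = D₁/(r − g), the implied growth is g = r − D₁/P₀.
g = 0.128 − 7.06/183.25 = 0.128 − 0.03853 = 0.08947

8.95%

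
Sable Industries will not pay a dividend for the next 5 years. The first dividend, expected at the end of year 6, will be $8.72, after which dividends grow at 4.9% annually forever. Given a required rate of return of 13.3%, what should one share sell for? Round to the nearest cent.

$55.60

Deferred-dividend DDM. At t=5 the remaining stream is a growing perpetuity with first payment D_6 = 8.72.
V_5 = D_6/(r−g) = 8.72/(0.133−0.049) = 103.8095
P₀ = V_5/(1+r)^5 = 103.8095/(1+0.133)^5 = 55.6016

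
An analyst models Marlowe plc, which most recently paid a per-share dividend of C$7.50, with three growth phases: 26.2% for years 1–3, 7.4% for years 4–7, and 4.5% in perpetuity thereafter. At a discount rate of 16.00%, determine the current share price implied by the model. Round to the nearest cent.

Three-stage DDM. Project D₁…D_7; terminal Gordon value at t=7 with g = 0.045; discount at r = 0.16.
D_1 = 9.4650
D_2 = 11.9448
D_3 = 15.0744
D_4 = 16.1899
D_5 = 17.3879
D_6 = 18.6746
D_7 = 20.0566
TV_7 = 20.9591/(0.16−0.045) = 182.2531
P₀ = Σ Dₜ/(1+r)ᵗ + TV_7/(1+r)^7 = 123.1621

C$123.16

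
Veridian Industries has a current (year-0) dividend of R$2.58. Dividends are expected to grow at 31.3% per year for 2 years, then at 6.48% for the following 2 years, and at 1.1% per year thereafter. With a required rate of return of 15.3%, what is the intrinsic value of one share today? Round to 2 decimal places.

Three-stage DDM. Project D₁…D_4; terminal Gordon value at t=4 with g = 0.011; discount at r = 0.153.
D_1 = 3.3875
D_2 = 4.4478
D_3 = 4.7361
D_4 = 5.0430
TV_4 = 5.0984/(0.153−0.011) = 35.9044
P₀ = Σ Dₜ/(1+r)ᵗ + TV_4/(1+r)^4 = 32.5426

R$32.54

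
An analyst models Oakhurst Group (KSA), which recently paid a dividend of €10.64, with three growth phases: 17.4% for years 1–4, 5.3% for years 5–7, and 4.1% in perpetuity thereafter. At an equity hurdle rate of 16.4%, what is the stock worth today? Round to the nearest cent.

Three-stage DDM. Project D₁…D_7; terminal Gordon value at t=7 with g = 0.041; discount at r = 0.164.
D_1 = 12.4914
D_2 = 14.6649
D_3 = 17.2165
D_4 = 20.2122
D_5 = 21.2835
D_6 = 22.4115
D_7 = 23.5993
TV_7 = 24.5669/(0.164−0.041) = 199.7307
P₀ = Σ Dₜ/(1+r)ᵗ + TV_7/(1+r)^7 = 139.5924

€139.59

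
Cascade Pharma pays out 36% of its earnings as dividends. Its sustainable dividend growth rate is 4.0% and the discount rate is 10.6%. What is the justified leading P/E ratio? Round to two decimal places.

5.45

Justified leading P/E = b/(r−g) = 0.36/(0.106−0.04) = 5.4545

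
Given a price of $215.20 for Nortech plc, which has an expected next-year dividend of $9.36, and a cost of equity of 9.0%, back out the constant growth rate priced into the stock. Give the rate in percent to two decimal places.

4.65%

From P₀ = D₁/(r − g), the implied growth is g = r − D₁/P₀.
g = 0.09 − 9.36/215.20 = 0.09 − 0.04349 = 0.04651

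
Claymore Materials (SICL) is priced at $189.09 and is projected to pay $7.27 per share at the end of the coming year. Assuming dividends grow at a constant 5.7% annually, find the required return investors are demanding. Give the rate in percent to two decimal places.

9.54%

Rearranging the constant-growth DDM: r = D₁/P₀ + g.
r = 7.2700 / 189.09 + 0.057 = 0.03845 + 0.057 = 0.09545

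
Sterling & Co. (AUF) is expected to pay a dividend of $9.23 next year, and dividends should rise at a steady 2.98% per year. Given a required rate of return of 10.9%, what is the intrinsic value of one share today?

Gordon growth model: P₀ = D₁/(r − g), with D₁ = 9.23 given directly.
P₀ = 9.2300 / (0.109 − 0.0298) = 9.2300 / 0.0792 = 116.5404

$116.54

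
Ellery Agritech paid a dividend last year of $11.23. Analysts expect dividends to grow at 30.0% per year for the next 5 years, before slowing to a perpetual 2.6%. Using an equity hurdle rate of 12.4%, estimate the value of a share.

$332.05

Two-stage DDM. Project D₁…D_5 at 0.3, terminal growth 0.026, discount at r = 0.124.
D_1 = 14.5990
D_2 = 18.9787
D_3 = 24.6723
D_4 = 32.0740
D_5 = 41.6962
Terminal value at t=5: TV = D_6/(r−g) = 42.7803/(0.124−0.026) = 436.5337
P₀ = 14.5990/(1+0.124)^1 + 18.9787/(1+0.124)^2 + 24.6723/(1+0.124)^3 + 32.0740/(1+0.124)^4 + 41.6962/(1+0.124)^5 + 436.5337/(1+0.124)^5 = 332.0464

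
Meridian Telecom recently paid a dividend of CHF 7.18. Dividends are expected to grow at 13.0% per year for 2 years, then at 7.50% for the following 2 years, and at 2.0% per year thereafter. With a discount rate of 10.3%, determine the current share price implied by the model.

Three-stage DDM. Project D₁…D_4; terminal Gordon value at t=4 with g = 0.02; discount at r = 0.103.
D_1 = 8.1134
D_2 = 9.1681
D_3 = 9.8558
D_4 = 10.5949
TV_4 = 10.8068/(0.103−0.02) = 130.2028
P₀ = Σ Dₜ/(1+r)ᵗ + TV_4/(1+r)^4 = 117.3609

CHF 117.36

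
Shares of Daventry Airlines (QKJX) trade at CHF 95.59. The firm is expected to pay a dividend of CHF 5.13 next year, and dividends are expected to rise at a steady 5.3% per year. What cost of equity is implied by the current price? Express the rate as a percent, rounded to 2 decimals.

Rearranging the constant-growth DDM: r = D₁/P₀ + g.
r = 5.1300 / 95.59 + 0.053 = 0.05367 + 0.053 = 0.10667

10.67%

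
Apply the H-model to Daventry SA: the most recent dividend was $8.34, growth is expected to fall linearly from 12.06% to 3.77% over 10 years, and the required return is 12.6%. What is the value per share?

H-model: P₀ = D₀[(1+g_L) + H(g_S−g_L)]/(r−g_L), with H = 10/2 = 5.
P₀ = 8.34 × [(1+0.0377) + 5×(0.1206−0.0377)] / (0.126−0.0377)
   = 8.34 × 1.4522 / 0.0883 = 137.1614

$137.16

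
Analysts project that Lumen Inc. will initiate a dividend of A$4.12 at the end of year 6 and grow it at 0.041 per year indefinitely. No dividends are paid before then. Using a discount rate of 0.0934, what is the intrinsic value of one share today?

A$50.31

Deferred-dividend DDM. At t=5 the remaining stream is a growing perpetuity with first payment D_6 = 4.12.
V_5 = D_6/(r−g) = 4.12/(0.0934−0.041) = 78.6260
P₀ = V_5/(1+r)^5 = 78.6260/(1+0.0934)^5 = 50.3119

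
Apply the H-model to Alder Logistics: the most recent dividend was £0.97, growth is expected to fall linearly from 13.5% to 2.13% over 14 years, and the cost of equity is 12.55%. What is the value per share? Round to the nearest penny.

H-model: P₀ = D₀[(1+g_L) + H(g_S−g_L)]/(r−g_L), with H = 14/2 = 7.
P₀ = 0.97 × [(1+0.0213) + 7×(0.135−0.0213)] / (0.1255−0.0213)
   = 0.97 × 1.8172 / 0.1042 = 16.9164

£16.92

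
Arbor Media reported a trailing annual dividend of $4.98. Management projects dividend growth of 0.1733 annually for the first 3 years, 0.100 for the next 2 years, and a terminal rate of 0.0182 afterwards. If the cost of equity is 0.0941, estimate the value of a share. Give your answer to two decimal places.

Three-stage DDM. Project D₁…D_5; terminal Gordon value at t=5 with g = 0.0182; discount at r = 0.0941.
D_1 = 5.8430
D_2 = 6.8556
D_3 = 8.0437
D_4 = 8.8481
D_5 = 9.7329
TV_5 = 9.9100/(0.0941−0.0182) = 130.5669
P₀ = Σ Dₜ/(1+r)ᵗ + TV_5/(1+r)^5 = 112.8735

$112.87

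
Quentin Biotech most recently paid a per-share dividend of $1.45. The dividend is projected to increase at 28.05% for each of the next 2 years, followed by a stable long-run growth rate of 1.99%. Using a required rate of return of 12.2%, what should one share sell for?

Two-stage DDM. Project D₁…D_2 at 0.2805, terminal growth 0.0199, discount at r = 0.122.
D_1 = 1.8567
D_2 = 2.3775
Terminal value at t=2: TV = D_3/(r−g) = 2.4248/(0.122−0.0199) = 23.7497
P₀ = 1.8567/(1+0.122)^1 + 2.3775/(1+0.122)^2 + 23.7497/(1+0.122)^2 = 22.4092

$22.41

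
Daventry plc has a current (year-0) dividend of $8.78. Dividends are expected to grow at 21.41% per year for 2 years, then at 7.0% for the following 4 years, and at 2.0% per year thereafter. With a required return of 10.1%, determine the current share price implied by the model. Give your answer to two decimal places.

$180.07

Three-stage DDM. Project D₁…D_6; terminal Gordon value at t=6 with g = 0.02; discount at r = 0.101.
D_1 = 10.6598
D_2 = 12.9421
D_3 = 13.8480
D_4 = 14.8174
D_5 = 15.8546
D_6 = 16.9644
TV_6 = 17.3037/(0.101−0.02) = 213.6258
P₀ = Σ Dₜ/(1+r)ᵗ + TV_6/(1+r)^6 = 180.0723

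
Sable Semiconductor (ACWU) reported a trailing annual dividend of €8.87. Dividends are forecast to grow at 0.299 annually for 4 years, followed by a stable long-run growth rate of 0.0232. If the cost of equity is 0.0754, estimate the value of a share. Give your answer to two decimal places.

€428.32

Two-stage DDM. Project D₁…D_4 at 0.299, terminal growth 0.0232, discount at r = 0.0754.
D_1 = 11.5221
D_2 = 14.9672
D_3 = 19.4425
D_4 = 25.2557
Terminal value at t=4: TV = D_5/(r−g) = 25.8417/(0.0754−0.0232) = 495.0514
P₀ = 11.5221/(1+0.0754)^1 + 14.9672/(1+0.0754)^2 + 19.4425/(1+0.0754)^3 + 25.2557/(1+0.0754)^4 + 495.0514/(1+0.0754)^4 = 428.3161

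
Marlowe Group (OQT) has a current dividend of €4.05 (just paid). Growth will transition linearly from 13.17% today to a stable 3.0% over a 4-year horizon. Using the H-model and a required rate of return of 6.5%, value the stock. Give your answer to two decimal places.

€142.72

H-model: P₀ = D₀[(1+g_L) + H(g_S−g_L)]/(r−g_L), with H = 4/2 = 2.
P₀ = 4.05 × [(1+0.03) + 2×(0.1317−0.03)] / (0.065−0.03)
   = 4.05 × 1.2334 / 0.035 = 142.7220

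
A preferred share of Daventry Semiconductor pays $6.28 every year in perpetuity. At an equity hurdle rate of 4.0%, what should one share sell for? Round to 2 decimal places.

$157.00

Zero-growth DDM (perpetuity): P₀ = D/r = 6.28 / 0.04 = 157.0000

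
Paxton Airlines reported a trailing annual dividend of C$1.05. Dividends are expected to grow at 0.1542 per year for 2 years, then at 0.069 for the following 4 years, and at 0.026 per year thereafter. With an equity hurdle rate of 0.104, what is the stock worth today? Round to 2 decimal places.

C$19.75

Three-stage DDM. Project D₁…D_6; terminal Gordon value at t=6 with g = 0.026; discount at r = 0.104.
D_1 = 1.2119
D_2 = 1.3988
D_3 = 1.4953
D_4 = 1.5985
D_5 = 1.7088
D_6 = 1.8267
TV_6 = 1.8742/(0.104−0.026) = 24.0279
P₀ = Σ Dₜ/(1+r)ᵗ + TV_6/(1+r)^6 = 19.7545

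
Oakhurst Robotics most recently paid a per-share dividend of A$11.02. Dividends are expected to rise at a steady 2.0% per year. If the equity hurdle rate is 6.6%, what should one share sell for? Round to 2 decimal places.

A$244.36

Gordon growth model: P₀ = D₁/(r − g). D₁ = 11.02 × (1 + 0.02) = 11.2404.
P₀ = 11.2404 / (0.066 − 0.02) = 11.2404 / 0.046 = 244.3565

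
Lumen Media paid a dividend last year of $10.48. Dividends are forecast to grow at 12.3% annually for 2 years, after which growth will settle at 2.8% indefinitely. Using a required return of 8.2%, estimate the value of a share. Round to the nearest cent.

Two-stage DDM. Project D₁…D_2 at 0.123, terminal growth 0.028, discount at r = 0.082.
D_1 = 11.7690
D_2 = 13.2166
Terminal value at t=2: TV = D_3/(r−g) = 13.5867/(0.082−0.028) = 251.6055
P₀ = 11.7690/(1+0.082)^1 + 13.2166/(1+0.082)^2 + 251.6055/(1+0.082)^2 = 237.0809

$237.08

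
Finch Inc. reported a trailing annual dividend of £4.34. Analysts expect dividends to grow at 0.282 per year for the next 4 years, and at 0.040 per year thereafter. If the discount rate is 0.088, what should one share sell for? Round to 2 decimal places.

£207.87

Two-stage DDM. Project D₁…D_4 at 0.282, terminal growth 0.04, discount at r = 0.088.
D_1 = 5.5639
D_2 = 7.1329
D_3 = 9.1444
D_4 = 11.7231
Terminal value at t=4: TV = D_5/(r−g) = 12.1920/(0.088−0.04) = 254.0001
P₀ = 5.5639/(1+0.088)^1 + 7.1329/(1+0.088)^2 + 9.1444/(1+0.088)^3 + 11.7231/(1+0.088)^4 + 254.0001/(1+0.088)^4 = 207.8727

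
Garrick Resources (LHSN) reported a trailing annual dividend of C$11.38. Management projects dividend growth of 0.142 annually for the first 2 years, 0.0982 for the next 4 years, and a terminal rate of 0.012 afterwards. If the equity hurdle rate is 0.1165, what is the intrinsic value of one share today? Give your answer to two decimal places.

C$177.17

Three-stage DDM. Project D₁…D_6; terminal Gordon value at t=6 with g = 0.012; discount at r = 0.1165.
D_1 = 12.9960
D_2 = 14.8414
D_3 = 16.2988
D_4 = 17.8994
D_5 = 19.6571
D_6 = 21.5874
TV_6 = 21.8464/(0.1165−0.012) = 209.0569
P₀ = Σ Dₜ/(1+r)ᵗ + TV_6/(1+r)^6 = 177.1715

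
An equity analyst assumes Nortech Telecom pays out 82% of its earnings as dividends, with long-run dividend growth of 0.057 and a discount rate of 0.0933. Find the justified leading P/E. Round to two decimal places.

22.59

Justified leading P/E = b/(r−g) = 0.82/(0.0933−0.057) = 22.5895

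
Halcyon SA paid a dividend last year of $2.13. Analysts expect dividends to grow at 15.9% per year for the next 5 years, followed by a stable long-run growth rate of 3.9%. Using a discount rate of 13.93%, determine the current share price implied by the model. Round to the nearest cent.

$35.25

Two-stage DDM. Project D₁…D_5 at 0.159, terminal growth 0.039, discount at r = 0.1393.
D_1 = 2.4687
D_2 = 2.8612
D_3 = 3.3161
D_4 = 3.8434
D_5 = 4.4545
Terminal value at t=5: TV = D_6/(r−g) = 4.6282/(0.1393−0.039) = 46.1436
P₀ = 2.4687/(1+0.1393)^1 + 2.8612/(1+0.1393)^2 + 3.3161/(1+0.1393)^3 + 3.8434/(1+0.1393)^4 + 4.4545/(1+0.1393)^5 + 46.1436/(1+0.1393)^5 = 35.2546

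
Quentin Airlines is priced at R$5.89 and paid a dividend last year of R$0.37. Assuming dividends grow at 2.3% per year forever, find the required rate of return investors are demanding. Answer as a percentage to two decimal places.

Rearranging the constant-growth DDM: r = D₁/P₀ + g.
D₁ = 0.37 × (1 + 0.023) = 0.3785.
r = 0.3785 / 5.89 + 0.023 = 0.06426 + 0.023 = 0.08726

8.73%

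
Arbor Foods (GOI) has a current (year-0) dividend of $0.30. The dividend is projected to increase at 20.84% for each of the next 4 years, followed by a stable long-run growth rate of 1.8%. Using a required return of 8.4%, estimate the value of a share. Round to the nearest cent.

Two-stage DDM. Project D₁…D_4 at 0.2084, terminal growth 0.018, discount at r = 0.084.
D_1 = 0.3625
D_2 = 0.4381
D_3 = 0.5294
D_4 = 0.6397
Terminal value at t=4: TV = D_5/(r−g) = 0.6512/(0.084−0.018) = 9.8666
P₀ = 0.3625/(1+0.084)^1 + 0.4381/(1+0.084)^2 + 0.5294/(1+0.084)^3 + 0.6397/(1+0.084)^4 + 9.8666/(1+0.084)^4 = 8.7319

$8.73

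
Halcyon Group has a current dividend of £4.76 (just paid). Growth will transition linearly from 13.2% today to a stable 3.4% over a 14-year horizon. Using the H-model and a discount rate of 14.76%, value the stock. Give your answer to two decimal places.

£72.07

H-model: P₀ = D₀[(1+g_L) + H(g_S−g_L)]/(r−g_L), with H = 14/2 = 7.
P₀ = 4.76 × [(1+0.034) + 7×(0.132−0.034)] / (0.1476−0.034)
   = 4.76 × 1.7200 / 0.1136 = 72.0704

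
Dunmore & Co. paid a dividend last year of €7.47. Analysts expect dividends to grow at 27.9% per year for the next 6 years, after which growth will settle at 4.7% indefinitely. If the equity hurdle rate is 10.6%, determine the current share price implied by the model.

€393.89

Two-stage DDM. Project D₁…D_6 at 0.279, terminal growth 0.047, discount at r = 0.106.
D_1 = 9.5541
D_2 = 12.2197
D_3 = 15.6290
D_4 = 19.9895
D_5 = 25.5666
D_6 = 32.6997
Terminal value at t=6: TV = D_7/(r−g) = 34.2366/(0.106−0.047) = 580.2813
P₀ = 9.5541/(1+0.106)^1 + 12.2197/(1+0.106)^2 + 15.6290/(1+0.106)^3 + 19.9895/(1+0.106)^4 + 25.5666/(1+0.106)^5 + 32.6997/(1+0.106)^6 + 580.2813/(1+0.106)^6 = 393.8894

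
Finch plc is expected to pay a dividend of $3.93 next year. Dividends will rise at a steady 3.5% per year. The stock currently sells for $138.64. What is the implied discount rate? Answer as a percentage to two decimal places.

6.33%

Rearranging the constant-growth DDM: r = D₁/P₀ + g.
r = 3.9300 / 138.64 + 0.035 = 0.02835 + 0.035 = 0.06335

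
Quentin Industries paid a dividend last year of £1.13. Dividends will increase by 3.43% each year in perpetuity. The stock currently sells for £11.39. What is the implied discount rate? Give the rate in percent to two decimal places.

Rearranging the constant-growth DDM: r = D₁/P₀ + g.
D₁ = 1.13 × (1 + 0.0343) = 1.1688.
r = 1.1688 / 11.39 + 0.0343 = 0.10261 + 0.0343 = 0.13691

13.69%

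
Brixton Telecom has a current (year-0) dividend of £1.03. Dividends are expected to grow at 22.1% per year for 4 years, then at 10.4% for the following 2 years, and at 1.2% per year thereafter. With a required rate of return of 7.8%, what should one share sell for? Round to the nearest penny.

£36.46

Three-stage DDM. Project D₁…D_6; terminal Gordon value at t=6 with g = 0.012; discount at r = 0.078.
D_1 = 1.2576
D_2 = 1.5356
D_3 = 1.8749
D_4 = 2.2893
D_5 = 2.5274
D_6 = 2.7902
TV_6 = 2.8237/(0.078−0.012) = 42.7833
P₀ = Σ Dₜ/(1+r)ᵗ + TV_6/(1+r)^6 = 36.4563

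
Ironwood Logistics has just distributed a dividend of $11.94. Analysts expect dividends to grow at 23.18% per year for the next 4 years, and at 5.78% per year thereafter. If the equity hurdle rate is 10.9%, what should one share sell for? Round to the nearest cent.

$438.00

Two-stage DDM. Project D₁…D_4 at 0.2318, terminal growth 0.0578, discount at r = 0.109.
D_1 = 14.7077
D_2 = 18.1169
D_3 = 22.3164
D_4 = 27.4894
Terminal value at t=4: TV = D_5/(r−g) = 29.0783/(0.109−0.0578) = 567.9351
P₀ = 14.7077/(1+0.109)^1 + 18.1169/(1+0.109)^2 + 22.3164/(1+0.109)^3 + 27.4894/(1+0.109)^4 + 567.9351/(1+0.109)^4 = 437.9957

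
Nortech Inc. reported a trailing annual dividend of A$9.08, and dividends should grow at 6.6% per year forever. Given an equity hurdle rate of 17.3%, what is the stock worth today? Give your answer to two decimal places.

A$90.46

Gordon growth model: P₀ = D₁/(r − g). D₁ = 9.08 × (1 + 0.066) = 9.6793.
P₀ = 9.6793 / (0.173 − 0.066) = 9.6793 / 0.107 = 90.4606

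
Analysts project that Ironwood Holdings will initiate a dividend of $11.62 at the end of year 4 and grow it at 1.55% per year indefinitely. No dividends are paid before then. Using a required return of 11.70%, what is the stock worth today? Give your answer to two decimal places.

Deferred-dividend DDM. At t=3 the remaining stream is a growing perpetuity with first payment D_4 = 11.62.
V_3 = D_4/(r−g) = 11.62/(0.117−0.0155) = 114.4828
P₀ = V_3/(1+r)^3 = 114.4828/(1+0.117)^3 = 82.1449

$82.14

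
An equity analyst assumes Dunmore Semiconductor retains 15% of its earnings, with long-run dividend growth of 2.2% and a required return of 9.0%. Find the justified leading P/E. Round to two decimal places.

12.50

Payout ratio b = 1 − 0.15 = 0.85.
Justified leading P/E = b/(r−g) = 0.85/(0.09−0.022) = 12.5000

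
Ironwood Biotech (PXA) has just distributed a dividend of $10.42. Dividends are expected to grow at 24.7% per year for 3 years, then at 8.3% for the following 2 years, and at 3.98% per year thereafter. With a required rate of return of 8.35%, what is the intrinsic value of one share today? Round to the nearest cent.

$451.04

Three-stage DDM. Project D₁…D_5; terminal Gordon value at t=5 with g = 0.0398; discount at r = 0.0835.
D_1 = 12.9937
D_2 = 16.2032
D_3 = 20.2054
D_4 = 21.8824
D_5 = 23.6987
TV_5 = 24.6419/(0.0835−0.0398) = 563.8874
P₀ = Σ Dₜ/(1+r)ᵗ + TV_5/(1+r)^5 = 451.0404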